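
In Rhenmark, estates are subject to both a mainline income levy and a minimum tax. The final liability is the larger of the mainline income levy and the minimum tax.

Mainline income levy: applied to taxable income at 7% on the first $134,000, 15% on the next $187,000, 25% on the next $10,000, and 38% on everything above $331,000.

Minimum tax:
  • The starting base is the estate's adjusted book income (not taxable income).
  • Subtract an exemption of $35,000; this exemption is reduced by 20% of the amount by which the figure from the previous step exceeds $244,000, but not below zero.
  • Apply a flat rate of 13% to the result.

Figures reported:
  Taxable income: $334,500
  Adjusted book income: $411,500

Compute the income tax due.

Mainline income levy:
  $134,000 × 7% = $9,380
  $187,000 × 15% = $28,050
  $10,000 × 25% = $2,500
  $3,500 × 38% = $1,330
  → $41,260

Minimum tax:
  Base (adjusted book income): $411,500
  Exemption: $35,000 − 20% × ($411,500 − $244,000) = $35,000 − $33,500 = $1,500
  Base: $411,500 − $1,500 = $410,000
  $410,000 × 13% = $53,300

$53,300 > $41,260, so the minimum tax is the binding amount.

$53,300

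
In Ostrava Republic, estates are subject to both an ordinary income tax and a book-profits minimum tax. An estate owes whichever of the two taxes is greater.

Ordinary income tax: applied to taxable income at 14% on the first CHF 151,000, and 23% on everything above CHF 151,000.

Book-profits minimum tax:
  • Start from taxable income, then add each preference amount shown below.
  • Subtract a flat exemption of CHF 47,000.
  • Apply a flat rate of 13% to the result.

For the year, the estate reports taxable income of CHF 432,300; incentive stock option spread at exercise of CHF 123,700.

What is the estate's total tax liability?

Book-profits minimum tax:
  Adjusted income: CHF 432,300 + CHF 123,700 = CHF 556,000
  Less exemption CHF 47,000 → base CHF 509,000
  CHF 509,000 × 13% = CHF 66,170

Ordinary income tax:
  CHF 151,000 × 14% = CHF 21,140
  CHF 281,300 × 23% = CHF 64,699
  → CHF 85,839

CHF 85,839 > CHF 66,170, so the ordinary income tax governs.

CHF 85,839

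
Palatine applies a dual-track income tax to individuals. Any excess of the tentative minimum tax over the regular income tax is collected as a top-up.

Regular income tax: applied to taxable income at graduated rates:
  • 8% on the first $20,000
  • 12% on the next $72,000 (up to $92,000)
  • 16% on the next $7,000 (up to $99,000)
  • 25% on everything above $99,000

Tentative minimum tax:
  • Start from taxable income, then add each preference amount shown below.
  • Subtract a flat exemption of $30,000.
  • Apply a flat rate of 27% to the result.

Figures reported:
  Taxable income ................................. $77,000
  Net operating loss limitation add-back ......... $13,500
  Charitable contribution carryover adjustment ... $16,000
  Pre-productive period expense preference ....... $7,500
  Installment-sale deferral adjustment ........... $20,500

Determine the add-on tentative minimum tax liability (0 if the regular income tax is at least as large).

Regular income tax:
  $20,000 × 8% = $1,600
  $57,000 × 12% = $6,840
  → $8,440

Tentative minimum tax:
  Adjusted income: $77,000 + $13,500 + $16,000 + $7,500 + $20,500 = $134,500
  Less exemption $30,000 → base $104,500
  $104,500 × 27% = $28,215

Excess of tentative minimum tax over regular income tax: $28,215 − $8,440 = $19,775.

$19,775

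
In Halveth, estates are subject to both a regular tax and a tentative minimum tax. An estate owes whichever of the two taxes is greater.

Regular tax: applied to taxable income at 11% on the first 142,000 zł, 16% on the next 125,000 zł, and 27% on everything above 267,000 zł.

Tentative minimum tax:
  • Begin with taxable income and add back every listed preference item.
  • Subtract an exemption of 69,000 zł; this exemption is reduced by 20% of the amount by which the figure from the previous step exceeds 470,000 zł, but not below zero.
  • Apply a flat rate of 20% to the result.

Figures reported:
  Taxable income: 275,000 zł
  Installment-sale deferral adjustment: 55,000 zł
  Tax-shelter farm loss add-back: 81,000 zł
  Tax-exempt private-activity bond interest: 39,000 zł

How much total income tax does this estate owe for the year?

Tentative minimum tax:
  Adjusted income: 275,000 zł + 55,000 zł + 81,000 zł + 39,000 zł = 450,000 zł
  Exemption: 450,000 zł ≤ 470,000 zł, so full 69,000 zł applies
  Base: 450,000 zł − 69,000 zł = 381,000 zł
  381,000 zł × 20% = 76,200 zł

Regular tax:
  142,000 zł × 11% = 15,620 zł
  125,000 zł × 16% = 20,000 zł
  8,000 zł × 27% = 2,160 zł
  → 37,780 zł

76,200 zł > 37,780 zł, so the tentative minimum tax is the binding amount.

76,200 zł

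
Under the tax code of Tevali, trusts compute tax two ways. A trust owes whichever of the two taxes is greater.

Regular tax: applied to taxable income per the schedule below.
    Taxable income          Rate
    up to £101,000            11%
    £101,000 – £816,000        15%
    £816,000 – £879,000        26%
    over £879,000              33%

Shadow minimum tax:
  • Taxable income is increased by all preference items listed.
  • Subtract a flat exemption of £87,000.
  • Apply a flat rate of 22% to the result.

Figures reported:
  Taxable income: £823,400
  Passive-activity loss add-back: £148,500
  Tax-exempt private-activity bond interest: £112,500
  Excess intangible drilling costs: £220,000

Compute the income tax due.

£267,828

Regular tax:
  £101,000 × 11% = £11,110
  £715,000 × 15% = £107,250
  £7,400 × 26% = £1,924
  → £120,284

Shadow minimum tax:
  Adjusted income: £823,400 + £148,500 + £112,500 + £220,000 = £1,304,400
  Less exemption £87,000 → base £1,217,400
  £1,217,400 × 22% = £267,828

£267,828 > £120,284, so the shadow minimum tax is the binding amount.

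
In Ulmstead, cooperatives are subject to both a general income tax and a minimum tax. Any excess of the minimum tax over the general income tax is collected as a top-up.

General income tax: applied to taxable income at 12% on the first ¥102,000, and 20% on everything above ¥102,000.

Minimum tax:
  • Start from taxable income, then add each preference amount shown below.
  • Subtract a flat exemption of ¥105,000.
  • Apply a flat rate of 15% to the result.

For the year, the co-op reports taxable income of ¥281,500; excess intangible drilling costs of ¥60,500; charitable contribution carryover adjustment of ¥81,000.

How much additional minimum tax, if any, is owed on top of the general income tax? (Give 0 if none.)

General income tax:
  ¥102,000 × 12% = ¥12,240
  ¥179,500 × 20% = ¥35,900
  → ¥48,140

Minimum tax:
  Adjusted income: ¥281,500 + ¥60,500 + ¥81,000 = ¥423,000
  Less exemption ¥105,000 → base ¥318,000
  ¥318,000 × 15% = ¥47,700

¥47,700 ≤ ¥48,140, so no add-on is due.

¥0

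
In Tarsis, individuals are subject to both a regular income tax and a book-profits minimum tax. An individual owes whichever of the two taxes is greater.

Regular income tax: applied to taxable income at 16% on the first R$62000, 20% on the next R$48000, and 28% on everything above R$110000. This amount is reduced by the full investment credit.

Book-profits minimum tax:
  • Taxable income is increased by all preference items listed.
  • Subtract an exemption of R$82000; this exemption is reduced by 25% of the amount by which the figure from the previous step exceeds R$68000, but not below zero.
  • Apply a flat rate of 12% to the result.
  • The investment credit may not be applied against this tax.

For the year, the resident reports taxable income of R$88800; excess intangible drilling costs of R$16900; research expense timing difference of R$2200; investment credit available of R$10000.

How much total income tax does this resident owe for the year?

Regular income tax:
  R$62000 × 16% = R$9920
  R$26800 × 20% = R$5360
  → R$15280
  Less investment credit R$10000 → R$5280

Book-profits minimum tax:
  Adjusted income: R$88800 + R$16900 + R$2200 = R$107900
  Exemption: R$82000 − 25% × (R$107900 − R$68000) = R$82000 − R$9975 = R$72025
  Base: R$107900 − R$72025 = R$35875
  R$35875 × 12% = R$4305

R$5280 > R$4305, so the regular income tax governs.

R$5280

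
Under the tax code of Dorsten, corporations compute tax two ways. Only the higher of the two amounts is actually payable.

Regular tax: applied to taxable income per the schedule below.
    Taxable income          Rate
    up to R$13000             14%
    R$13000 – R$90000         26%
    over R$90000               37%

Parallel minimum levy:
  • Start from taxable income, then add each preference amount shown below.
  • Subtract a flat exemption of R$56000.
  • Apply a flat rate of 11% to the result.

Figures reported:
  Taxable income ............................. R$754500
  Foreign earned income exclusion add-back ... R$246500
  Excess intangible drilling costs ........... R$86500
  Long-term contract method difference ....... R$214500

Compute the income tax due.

R$267705

Regular tax:
  R$13000 × 14% = R$1820
  R$77000 × 26% = R$20020
  R$664500 × 37% = R$245865
  → R$267705

Parallel minimum levy:
  Adjusted income: R$754500 + R$246500 + R$86500 + R$214500 = R$1302000
  Less exemption R$56000 → base R$1246000
  R$1246000 × 11% = R$137060

R$267705 > R$137060, so the regular tax governs.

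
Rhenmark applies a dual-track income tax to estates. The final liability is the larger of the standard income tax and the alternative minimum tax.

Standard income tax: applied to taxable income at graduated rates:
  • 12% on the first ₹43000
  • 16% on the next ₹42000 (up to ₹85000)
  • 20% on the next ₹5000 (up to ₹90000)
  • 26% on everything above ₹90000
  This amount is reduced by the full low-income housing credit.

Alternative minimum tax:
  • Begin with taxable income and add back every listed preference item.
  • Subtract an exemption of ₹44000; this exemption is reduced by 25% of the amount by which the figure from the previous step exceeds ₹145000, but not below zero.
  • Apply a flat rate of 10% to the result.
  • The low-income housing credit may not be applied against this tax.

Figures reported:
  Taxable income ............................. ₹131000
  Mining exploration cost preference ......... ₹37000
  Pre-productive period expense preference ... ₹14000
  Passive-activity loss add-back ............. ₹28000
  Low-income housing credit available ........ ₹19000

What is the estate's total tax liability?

₹18225

Alternative minimum tax:
  Adjusted income: ₹131000 + ₹37000 + ₹14000 + ₹28000 = ₹210000
  Exemption: ₹44000 − 25% × (₹210000 − ₹145000) = ₹44000 − ₹16250 = ₹27750
  Base: ₹210000 − ₹27750 = ₹182250
  ₹182250 × 10% = ₹18225

Standard income tax:
  ₹43000 × 12% = ₹5160
  ₹42000 × 16% = ₹6720
  ₹5000 × 20% = ₹1000
  ₹41000 × 26% = ₹10660
  → ₹23540
  Less low-income housing credit ₹19000 → ₹4540

₹18225 > ₹4540, so the alternative minimum tax is the binding amount.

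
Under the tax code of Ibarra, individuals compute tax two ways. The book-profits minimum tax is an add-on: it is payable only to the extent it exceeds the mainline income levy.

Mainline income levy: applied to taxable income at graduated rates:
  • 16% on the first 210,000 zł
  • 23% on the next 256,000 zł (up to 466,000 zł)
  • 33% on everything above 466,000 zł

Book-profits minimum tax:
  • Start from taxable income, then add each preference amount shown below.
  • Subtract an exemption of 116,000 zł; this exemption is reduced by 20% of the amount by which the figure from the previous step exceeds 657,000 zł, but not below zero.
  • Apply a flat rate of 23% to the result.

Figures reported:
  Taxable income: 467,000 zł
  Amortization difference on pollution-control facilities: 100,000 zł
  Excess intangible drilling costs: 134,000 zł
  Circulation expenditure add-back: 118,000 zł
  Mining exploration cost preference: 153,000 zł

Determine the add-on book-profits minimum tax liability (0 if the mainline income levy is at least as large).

Mainline income levy:
  210,000 zł × 16% = 33,600 zł
  256,000 zł × 23% = 58,880 zł
  1,000 zł × 33% = 330 zł
  → 92,810 zł

Book-profits minimum tax:
  Adjusted income: 467,000 zł + 100,000 zł + 134,000 zł + 118,000 zł + 153,000 zł = 972,000 zł
  Exemption: 116,000 zł − 20% × (972,000 zł − 657,000 zł) = 116,000 zł − 63,000 zł = 53,000 zł
  Base: 972,000 zł − 53,000 zł = 919,000 zł
  919,000 zł × 23% = 211,370 zł

Excess of book-profits minimum tax over mainline income levy: 211,370 zł − 92,810 zł = 118,560 zł.

118,560 zł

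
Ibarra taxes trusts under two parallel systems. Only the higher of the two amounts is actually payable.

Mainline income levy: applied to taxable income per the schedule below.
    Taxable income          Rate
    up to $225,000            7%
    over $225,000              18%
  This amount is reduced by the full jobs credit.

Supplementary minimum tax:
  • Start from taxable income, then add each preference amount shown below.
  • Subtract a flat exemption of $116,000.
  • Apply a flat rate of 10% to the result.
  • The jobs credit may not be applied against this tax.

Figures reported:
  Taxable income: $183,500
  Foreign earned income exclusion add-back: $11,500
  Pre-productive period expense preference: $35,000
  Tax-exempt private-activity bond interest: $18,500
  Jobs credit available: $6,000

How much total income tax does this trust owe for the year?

$13,250

Supplementary minimum tax:
  Adjusted income: $183,500 + $11,500 + $35,000 + $18,500 = $248,500
  Less exemption $116,000 → base $132,500
  $132,500 × 10% = $13,250

Mainline income levy:
  $183,500 × 7% = $12,845
  Less jobs credit $6,000 → $6,845

$13,250 > $6,845, so the supplementary minimum tax is the binding amount.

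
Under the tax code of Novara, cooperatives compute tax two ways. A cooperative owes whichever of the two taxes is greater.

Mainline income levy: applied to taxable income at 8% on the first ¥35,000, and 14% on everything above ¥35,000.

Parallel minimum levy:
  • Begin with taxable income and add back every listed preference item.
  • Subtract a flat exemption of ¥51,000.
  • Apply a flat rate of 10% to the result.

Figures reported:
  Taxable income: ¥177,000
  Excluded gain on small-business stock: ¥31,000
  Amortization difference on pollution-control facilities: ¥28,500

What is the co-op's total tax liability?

¥22,680

Parallel minimum levy:
  Adjusted income: ¥177,000 + ¥31,000 + ¥28,500 = ¥236,500
  Less exemption ¥51,000 → base ¥185,500
  ¥185,500 × 10% = ¥18,550

Mainline income levy:
  ¥35,000 × 8% = ¥2,800
  ¥142,000 × 14% = ¥19,880
  → ¥22,680

¥22,680 > ¥18,550, so the mainline income levy governs.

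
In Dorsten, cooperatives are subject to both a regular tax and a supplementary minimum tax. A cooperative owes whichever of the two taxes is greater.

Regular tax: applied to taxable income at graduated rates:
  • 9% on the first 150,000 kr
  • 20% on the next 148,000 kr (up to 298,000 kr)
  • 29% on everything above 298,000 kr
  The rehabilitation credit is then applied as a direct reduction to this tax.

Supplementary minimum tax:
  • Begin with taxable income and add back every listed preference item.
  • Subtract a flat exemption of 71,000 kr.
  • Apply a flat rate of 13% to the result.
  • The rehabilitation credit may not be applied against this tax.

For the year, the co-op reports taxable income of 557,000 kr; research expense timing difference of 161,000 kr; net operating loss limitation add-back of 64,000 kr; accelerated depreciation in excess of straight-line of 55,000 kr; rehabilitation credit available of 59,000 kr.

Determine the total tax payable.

99,580 kr

Regular tax:
  150,000 kr × 9% = 13,500 kr
  148,000 kr × 20% = 29,600 kr
  259,000 kr × 29% = 75,110 kr
  → 118,210 kr
  Less rehabilitation credit 59,000 kr → 59,210 kr

Supplementary minimum tax:
  Adjusted income: 557,000 kr + 161,000 kr + 64,000 kr + 55,000 kr = 837,000 kr
  Less exemption 71,000 kr → base 766,000 kr
  766,000 kr × 13% = 99,580 kr

99,580 kr > 59,210 kr, so the supplementary minimum tax is the binding amount.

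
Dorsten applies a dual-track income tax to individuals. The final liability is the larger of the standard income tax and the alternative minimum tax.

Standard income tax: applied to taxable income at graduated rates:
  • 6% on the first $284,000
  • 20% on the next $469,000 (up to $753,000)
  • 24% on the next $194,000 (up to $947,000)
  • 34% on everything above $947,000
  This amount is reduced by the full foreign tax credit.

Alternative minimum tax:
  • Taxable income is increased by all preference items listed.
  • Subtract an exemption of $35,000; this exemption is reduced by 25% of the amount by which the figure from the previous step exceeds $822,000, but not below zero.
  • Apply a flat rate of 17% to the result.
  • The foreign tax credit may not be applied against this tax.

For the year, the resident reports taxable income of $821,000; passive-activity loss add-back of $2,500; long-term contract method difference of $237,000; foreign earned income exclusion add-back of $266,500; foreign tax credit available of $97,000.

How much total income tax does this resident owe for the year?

Standard income tax:
  $284,000 × 6% = $17,040
  $469,000 × 20% = $93,800
  $68,000 × 24% = $16,320
  → $127,160
  Less foreign tax credit $97,000 → $30,160

Alternative minimum tax:
  Adjusted income: $821,000 + $2,500 + $237,000 + $266,500 = $1,327,000
  Exemption: 25% × ($1,327,000 − $822,000) = $126,250 ≥ $35,000, so the exemption is fully phased out
  Base: $1,327,000 − $0 = $1,327,000
  $1,327,000 × 17% = $225,590

$225,590 > $30,160, so the alternative minimum tax is the binding amount.

$225,590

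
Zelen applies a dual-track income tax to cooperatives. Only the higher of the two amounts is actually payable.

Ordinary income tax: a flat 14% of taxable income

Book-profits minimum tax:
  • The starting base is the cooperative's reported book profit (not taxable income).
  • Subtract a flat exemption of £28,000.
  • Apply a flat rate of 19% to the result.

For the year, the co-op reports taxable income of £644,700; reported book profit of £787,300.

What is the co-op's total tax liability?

Ordinary income tax:
  £644,700 × 14% = £90,258

Book-profits minimum tax:
  Base (reported book profit): £787,300
  Less exemption £28,000 → base £759,300
  £759,300 × 19% = £144,267

£144,267 > £90,258, so the book-profits minimum tax is the binding amount.

£144,267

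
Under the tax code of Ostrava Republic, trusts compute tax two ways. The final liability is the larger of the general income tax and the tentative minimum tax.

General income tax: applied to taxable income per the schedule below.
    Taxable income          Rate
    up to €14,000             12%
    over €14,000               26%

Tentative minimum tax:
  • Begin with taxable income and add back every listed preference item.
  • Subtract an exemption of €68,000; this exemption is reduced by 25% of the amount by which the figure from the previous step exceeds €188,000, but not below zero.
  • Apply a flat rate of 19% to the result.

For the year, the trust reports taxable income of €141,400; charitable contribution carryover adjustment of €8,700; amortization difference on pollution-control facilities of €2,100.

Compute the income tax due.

€34,804

General income tax:
  €14,000 × 12% = €1,680
  €127,400 × 26% = €33,124
  → €34,804

Tentative minimum tax:
  Adjusted income: €141,400 + €8,700 + €2,100 = €152,200
  Exemption: €152,200 ≤ €188,000, so full €68,000 applies
  Base: €152,200 − €68,000 = €84,200
  €84,200 × 19% = €15,998

€34,804 > €15,998, so the general income tax governs.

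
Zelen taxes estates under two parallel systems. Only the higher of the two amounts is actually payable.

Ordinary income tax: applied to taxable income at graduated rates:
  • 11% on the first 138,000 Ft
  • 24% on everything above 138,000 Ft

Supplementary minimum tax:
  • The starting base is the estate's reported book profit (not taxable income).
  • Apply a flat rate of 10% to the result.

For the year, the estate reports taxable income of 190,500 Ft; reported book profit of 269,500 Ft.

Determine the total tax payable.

27,780 Ft

Supplementary minimum tax:
  Base (reported book profit): 269,500 Ft
  269,500 Ft × 10% = 26,950 Ft

Ordinary income tax:
  138,000 Ft × 11% = 15,180 Ft
  52,500 Ft × 24% = 12,600 Ft
  → 27,780 Ft

27,780 Ft > 26,950 Ft, so the ordinary income tax governs.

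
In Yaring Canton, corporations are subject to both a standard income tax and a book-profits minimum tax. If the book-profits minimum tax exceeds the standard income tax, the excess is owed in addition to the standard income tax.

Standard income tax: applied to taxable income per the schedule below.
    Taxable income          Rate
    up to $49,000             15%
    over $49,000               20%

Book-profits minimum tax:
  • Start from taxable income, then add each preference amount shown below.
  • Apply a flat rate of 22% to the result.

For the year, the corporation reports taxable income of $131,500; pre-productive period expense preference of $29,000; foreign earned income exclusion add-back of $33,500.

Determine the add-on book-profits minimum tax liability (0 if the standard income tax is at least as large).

Book-profits minimum tax:
  Adjusted income: $131,500 + $29,000 + $33,500 = $194,000
  $194,000 × 22% = $42,680

Standard income tax:
  $49,000 × 15% = $7,350
  $82,500 × 20% = $16,500
  → $23,850

Excess of book-profits minimum tax over standard income tax: $42,680 − $23,850 = $18,830.

$18,830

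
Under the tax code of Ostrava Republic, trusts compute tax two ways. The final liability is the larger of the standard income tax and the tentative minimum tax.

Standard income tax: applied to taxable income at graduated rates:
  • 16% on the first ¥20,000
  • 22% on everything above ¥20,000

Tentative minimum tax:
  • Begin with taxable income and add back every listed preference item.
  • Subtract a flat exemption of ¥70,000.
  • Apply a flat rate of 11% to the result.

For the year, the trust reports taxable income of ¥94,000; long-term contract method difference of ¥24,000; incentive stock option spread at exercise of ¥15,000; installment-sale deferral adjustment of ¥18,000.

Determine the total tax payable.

¥19,480

Standard income tax:
  ¥20,000 × 16% = ¥3,200
  ¥74,000 × 22% = ¥16,280
  → ¥19,480

Tentative minimum tax:
  Adjusted income: ¥94,000 + ¥24,000 + ¥15,000 + ¥18,000 = ¥151,000
  Less exemption ¥70,000 → base ¥81,000
  ¥81,000 × 11% = ¥8,910

¥19,480 > ¥8,910, so the standard income tax governs.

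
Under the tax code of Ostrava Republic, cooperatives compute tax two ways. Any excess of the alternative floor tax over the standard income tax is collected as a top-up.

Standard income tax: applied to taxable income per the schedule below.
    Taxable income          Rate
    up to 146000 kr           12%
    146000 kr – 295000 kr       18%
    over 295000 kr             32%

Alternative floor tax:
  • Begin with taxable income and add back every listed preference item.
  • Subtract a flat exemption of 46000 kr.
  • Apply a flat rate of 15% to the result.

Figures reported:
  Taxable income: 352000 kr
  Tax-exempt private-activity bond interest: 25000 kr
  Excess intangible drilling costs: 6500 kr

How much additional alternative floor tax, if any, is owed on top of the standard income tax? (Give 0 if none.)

0 kr

Standard income tax:
  146000 kr × 12% = 17520 kr
  149000 kr × 18% = 26820 kr
  57000 kr × 32% = 18240 kr
  → 62580 kr

Alternative floor tax:
  Adjusted income: 352000 kr + 25000 kr + 6500 kr = 383500 kr
  Less exemption 46000 kr → base 337500 kr
  337500 kr × 15% = 50625 kr

50625 kr ≤ 62580 kr, so no add-on is due.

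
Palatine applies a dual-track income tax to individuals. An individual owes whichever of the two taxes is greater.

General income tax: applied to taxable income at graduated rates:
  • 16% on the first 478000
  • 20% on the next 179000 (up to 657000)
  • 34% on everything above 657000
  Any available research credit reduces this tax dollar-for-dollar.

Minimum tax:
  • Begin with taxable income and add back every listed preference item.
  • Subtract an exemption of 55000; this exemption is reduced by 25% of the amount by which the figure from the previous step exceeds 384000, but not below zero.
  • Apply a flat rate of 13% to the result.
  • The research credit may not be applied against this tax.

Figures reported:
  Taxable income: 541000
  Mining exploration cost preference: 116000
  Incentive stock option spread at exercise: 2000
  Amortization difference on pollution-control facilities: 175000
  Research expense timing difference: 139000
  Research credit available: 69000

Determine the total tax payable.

Minimum tax:
  Adjusted income: 541000 + 116000 + 2000 + 175000 + 139000 = 973000
  Exemption: 25% × (973000 − 384000) = 147250 ≥ 55000, so the exemption is fully phased out
  Base: 973000 − 0 = 973000
  973000 × 13% = 126490

General income tax:
  478000 × 16% = 76480
  63000 × 20% = 12600
  → 89080
  Less research credit 69000 → 20080

126490 > 20080, so the minimum tax is the binding amount.

126490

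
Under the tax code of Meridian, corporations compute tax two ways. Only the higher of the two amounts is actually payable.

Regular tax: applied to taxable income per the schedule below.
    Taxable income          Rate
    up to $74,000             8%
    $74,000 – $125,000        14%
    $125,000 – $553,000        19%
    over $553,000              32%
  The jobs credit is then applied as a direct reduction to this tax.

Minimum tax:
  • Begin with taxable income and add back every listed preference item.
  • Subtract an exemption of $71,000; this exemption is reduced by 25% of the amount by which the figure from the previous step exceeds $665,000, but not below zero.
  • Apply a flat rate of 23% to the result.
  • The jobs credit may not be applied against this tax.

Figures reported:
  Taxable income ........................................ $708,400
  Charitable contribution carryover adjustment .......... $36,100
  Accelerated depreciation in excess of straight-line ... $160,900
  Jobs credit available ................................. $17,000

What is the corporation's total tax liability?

Minimum tax:
  Adjusted income: $708,400 + $36,100 + $160,900 = $905,400
  Exemption: $71,000 − 25% × ($905,400 − $665,000) = $71,000 − $60,100 = $10,900
  Base: $905,400 − $10,900 = $894,500
  $894,500 × 23% = $205,735

Regular tax:
  $74,000 × 8% = $5,920
  $51,000 × 14% = $7,140
  $428,000 × 19% = $81,320
  $155,400 × 32% = $49,728
  → $144,108
  Less jobs credit $17,000 → $127,108

$205,735 > $127,108, so the minimum tax is the binding amount.

$205,735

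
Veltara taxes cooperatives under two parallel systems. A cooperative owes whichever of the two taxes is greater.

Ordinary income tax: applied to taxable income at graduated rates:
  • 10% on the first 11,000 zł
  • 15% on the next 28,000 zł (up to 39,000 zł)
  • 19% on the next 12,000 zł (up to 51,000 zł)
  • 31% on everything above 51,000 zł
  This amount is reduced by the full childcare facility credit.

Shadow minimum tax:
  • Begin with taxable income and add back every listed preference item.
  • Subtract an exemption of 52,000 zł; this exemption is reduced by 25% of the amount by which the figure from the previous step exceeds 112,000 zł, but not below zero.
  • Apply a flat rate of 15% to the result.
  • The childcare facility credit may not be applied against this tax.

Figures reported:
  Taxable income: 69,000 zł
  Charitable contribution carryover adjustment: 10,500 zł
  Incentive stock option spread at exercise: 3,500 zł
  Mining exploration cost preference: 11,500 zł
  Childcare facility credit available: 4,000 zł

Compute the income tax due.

Ordinary income tax:
  11,000 zł × 10% = 1,100 zł
  28,000 zł × 15% = 4,200 zł
  12,000 zł × 19% = 2,280 zł
  18,000 zł × 31% = 5,580 zł
  → 13,160 zł
  Less childcare facility credit 4,000 zł → 9,160 zł

Shadow minimum tax:
  Adjusted income: 69,000 zł + 10,500 zł + 3,500 zł + 11,500 zł = 94,500 zł
  Exemption: 94,500 zł ≤ 112,000 zł, so full 52,000 zł applies
  Base: 94,500 zł − 52,000 zł = 42,500 zł
  42,500 zł × 15% = 6,375 zł

9,160 zł > 6,375 zł, so the ordinary income tax governs.

9,160 zł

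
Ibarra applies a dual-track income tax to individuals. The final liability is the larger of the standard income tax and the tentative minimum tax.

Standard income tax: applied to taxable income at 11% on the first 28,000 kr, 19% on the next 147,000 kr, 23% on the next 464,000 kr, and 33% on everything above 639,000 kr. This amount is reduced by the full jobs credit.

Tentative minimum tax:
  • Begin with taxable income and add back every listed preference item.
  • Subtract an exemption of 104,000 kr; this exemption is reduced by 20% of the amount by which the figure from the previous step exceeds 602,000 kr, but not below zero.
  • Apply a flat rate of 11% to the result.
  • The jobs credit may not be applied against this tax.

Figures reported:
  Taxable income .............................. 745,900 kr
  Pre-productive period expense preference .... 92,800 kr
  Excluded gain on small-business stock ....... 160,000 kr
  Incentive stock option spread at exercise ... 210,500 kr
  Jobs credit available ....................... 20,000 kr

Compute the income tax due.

Standard income tax:
  28,000 kr × 11% = 3,080 kr
  147,000 kr × 19% = 27,930 kr
  464,000 kr × 23% = 106,720 kr
  106,900 kr × 33% = 35,277 kr
  → 173,007 kr
  Less jobs credit 20,000 kr → 153,007 kr

Tentative minimum tax:
  Adjusted income: 745,900 kr + 92,800 kr + 160,000 kr + 210,500 kr = 1,209,200 kr
  Exemption: 20% × (1,209,200 kr − 602,000 kr) = 121,440 kr ≥ 104,000 kr, so the exemption is fully phased out
  Base: 1,209,200 kr − 0 kr = 1,209,200 kr
  1,209,200 kr × 11% = 133,012 kr

153,007 kr > 133,012 kr, so the standard income tax governs.

153,007 kr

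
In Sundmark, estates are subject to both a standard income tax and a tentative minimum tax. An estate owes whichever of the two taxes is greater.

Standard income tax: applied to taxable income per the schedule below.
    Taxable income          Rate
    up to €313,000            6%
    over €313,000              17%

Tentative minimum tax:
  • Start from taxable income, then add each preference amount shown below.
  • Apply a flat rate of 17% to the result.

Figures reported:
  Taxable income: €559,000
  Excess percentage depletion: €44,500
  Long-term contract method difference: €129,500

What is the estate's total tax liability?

Standard income tax:
  €313,000 × 6% = €18,780
  €246,000 × 17% = €41,820
  → €60,600

Tentative minimum tax:
  Adjusted income: €559,000 + €44,500 + €129,500 = €733,000
  €733,000 × 17% = €124,610

€124,610 > €60,600, so the tentative minimum tax is the binding amount.

€124,610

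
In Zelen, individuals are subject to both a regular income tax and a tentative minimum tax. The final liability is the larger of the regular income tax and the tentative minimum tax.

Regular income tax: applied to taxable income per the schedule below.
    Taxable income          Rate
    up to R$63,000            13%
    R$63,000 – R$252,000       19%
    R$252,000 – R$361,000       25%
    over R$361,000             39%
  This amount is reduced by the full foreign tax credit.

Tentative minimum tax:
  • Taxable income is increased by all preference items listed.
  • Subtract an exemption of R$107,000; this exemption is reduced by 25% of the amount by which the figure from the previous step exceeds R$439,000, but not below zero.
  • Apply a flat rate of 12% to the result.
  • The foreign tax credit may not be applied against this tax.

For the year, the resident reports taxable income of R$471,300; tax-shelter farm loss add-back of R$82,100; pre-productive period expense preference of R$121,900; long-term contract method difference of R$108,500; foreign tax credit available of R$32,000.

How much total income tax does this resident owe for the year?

R$91,560

Tentative minimum tax:
  Adjusted income: R$471,300 + R$82,100 + R$121,900 + R$108,500 = R$783,800
  Exemption: R$107,000 − 25% × (R$783,800 − R$439,000) = R$107,000 − R$86,200 = R$20,800
  Base: R$783,800 − R$20,800 = R$763,000
  R$763,000 × 12% = R$91,560

Regular income tax:
  R$63,000 × 13% = R$8,190
  R$189,000 × 19% = R$35,910
  R$109,000 × 25% = R$27,250
  R$110,300 × 39% = R$43,017
  → R$114,367
  Less foreign tax credit R$32,000 → R$82,367

R$91,560 > R$82,367, so the tentative minimum tax is the binding amount.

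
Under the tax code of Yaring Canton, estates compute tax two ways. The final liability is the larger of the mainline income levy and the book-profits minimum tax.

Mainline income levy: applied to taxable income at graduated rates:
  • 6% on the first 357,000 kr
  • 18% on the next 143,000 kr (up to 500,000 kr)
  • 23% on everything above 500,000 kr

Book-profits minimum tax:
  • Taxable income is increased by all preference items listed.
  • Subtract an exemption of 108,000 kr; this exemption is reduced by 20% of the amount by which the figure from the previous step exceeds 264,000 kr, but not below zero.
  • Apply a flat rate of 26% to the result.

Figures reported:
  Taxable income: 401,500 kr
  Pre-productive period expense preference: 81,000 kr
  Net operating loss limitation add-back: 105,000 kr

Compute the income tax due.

141,492 kr

Mainline income levy:
  357,000 kr × 6% = 21,420 kr
  44,500 kr × 18% = 8,010 kr
  → 29,430 kr

Book-profits minimum tax:
  Adjusted income: 401,500 kr + 81,000 kr + 105,000 kr = 587,500 kr
  Exemption: 108,000 kr − 20% × (587,500 kr − 264,000 kr) = 108,000 kr − 64,700 kr = 43,300 kr
  Base: 587,500 kr − 43,300 kr = 544,200 kr
  544,200 kr × 26% = 141,492 kr

141,492 kr > 29,430 kr, so the book-profits minimum tax is the binding amount.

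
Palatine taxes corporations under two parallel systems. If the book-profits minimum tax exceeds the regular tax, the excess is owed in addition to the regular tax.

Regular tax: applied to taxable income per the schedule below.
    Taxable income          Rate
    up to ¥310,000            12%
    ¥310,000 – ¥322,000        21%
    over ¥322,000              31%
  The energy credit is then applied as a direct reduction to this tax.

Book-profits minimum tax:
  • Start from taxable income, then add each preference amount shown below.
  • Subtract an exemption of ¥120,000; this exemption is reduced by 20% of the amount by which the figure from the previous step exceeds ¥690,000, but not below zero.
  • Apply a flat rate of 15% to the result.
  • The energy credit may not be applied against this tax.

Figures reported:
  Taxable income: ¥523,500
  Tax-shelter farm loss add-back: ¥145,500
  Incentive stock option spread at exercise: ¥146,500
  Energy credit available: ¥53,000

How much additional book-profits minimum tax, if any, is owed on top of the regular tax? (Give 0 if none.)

Book-profits minimum tax:
  Adjusted income: ¥523,500 + ¥145,500 + ¥146,500 = ¥815,500
  Exemption: ¥120,000 − 20% × (¥815,500 − ¥690,000) = ¥120,000 − ¥25,100 = ¥94,900
  Base: ¥815,500 − ¥94,900 = ¥720,600
  ¥720,600 × 15% = ¥108,090

Regular tax:
  ¥310,000 × 12% = ¥37,200
  ¥12,000 × 21% = ¥2,520
  ¥201,500 × 31% = ¥62,465
  → ¥102,185
  Less energy credit ¥53,000 → ¥49,185

Excess of book-profits minimum tax over regular tax: ¥108,090 − ¥49,185 = ¥58,905.

¥58,905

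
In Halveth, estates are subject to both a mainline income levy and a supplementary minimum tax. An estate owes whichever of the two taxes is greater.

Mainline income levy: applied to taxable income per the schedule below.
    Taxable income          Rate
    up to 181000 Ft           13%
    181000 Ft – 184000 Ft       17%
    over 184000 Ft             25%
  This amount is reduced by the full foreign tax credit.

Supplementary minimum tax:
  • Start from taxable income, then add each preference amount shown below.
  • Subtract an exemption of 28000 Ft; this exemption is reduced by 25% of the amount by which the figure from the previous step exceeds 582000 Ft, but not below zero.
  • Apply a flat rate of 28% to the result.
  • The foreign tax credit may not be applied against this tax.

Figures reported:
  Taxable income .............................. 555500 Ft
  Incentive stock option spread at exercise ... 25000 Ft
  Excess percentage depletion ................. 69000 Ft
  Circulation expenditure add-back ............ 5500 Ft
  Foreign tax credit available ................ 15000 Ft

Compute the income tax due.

180670 Ft

Mainline income levy:
  181000 Ft × 13% = 23530 Ft
  3000 Ft × 17% = 510 Ft
  371500 Ft × 25% = 92875 Ft
  → 116915 Ft
  Less foreign tax credit 15000 Ft → 101915 Ft

Supplementary minimum tax:
  Adjusted income: 555500 Ft + 25000 Ft + 69000 Ft + 5500 Ft = 655000 Ft
  Exemption: 28000 Ft − 25% × (655000 Ft − 582000 Ft) = 28000 Ft − 18250 Ft = 9750 Ft
  Base: 655000 Ft − 9750 Ft = 645250 Ft
  645250 Ft × 28% = 180670 Ft

180670 Ft > 101915 Ft, so the supplementary minimum tax is the binding amount.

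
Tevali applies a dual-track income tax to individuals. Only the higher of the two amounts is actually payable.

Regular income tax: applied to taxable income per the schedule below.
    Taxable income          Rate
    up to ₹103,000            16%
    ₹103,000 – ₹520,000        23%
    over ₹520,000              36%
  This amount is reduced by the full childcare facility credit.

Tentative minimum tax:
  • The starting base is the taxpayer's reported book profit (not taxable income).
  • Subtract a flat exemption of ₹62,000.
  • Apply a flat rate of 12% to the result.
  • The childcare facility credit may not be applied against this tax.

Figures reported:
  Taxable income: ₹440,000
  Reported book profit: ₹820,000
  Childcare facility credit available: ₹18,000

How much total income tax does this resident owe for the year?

₹90,960

Tentative minimum tax:
  Base (reported book profit): ₹820,000
  Less exemption ₹62,000 → base ₹758,000
  ₹758,000 × 12% = ₹90,960

Regular income tax:
  ₹103,000 × 16% = ₹16,480
  ₹337,000 × 23% = ₹77,510
  → ₹93,990
  Less childcare facility credit ₹18,000 → ₹75,990

₹90,960 > ₹75,990, so the tentative minimum tax is the binding amount.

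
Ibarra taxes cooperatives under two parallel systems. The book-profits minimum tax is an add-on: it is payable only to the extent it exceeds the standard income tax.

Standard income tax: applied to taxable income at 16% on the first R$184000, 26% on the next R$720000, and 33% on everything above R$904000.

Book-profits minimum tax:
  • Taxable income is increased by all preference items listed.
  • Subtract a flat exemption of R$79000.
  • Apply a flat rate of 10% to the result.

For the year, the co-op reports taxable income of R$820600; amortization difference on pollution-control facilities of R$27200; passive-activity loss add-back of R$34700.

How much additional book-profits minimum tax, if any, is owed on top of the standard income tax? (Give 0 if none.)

R$0

Book-profits minimum tax:
  Adjusted income: R$820600 + R$27200 + R$34700 = R$882500
  Less exemption R$79000 → base R$803500
  R$803500 × 10% = R$80350

Standard income tax:
  R$184000 × 16% = R$29440
  R$636600 × 26% = R$165516
  → R$194956

R$80350 ≤ R$194956, so no add-on is due.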